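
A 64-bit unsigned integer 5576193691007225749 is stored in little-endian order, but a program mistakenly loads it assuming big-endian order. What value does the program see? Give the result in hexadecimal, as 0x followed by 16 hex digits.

0x958F42379E9E624D

5576193691007225749 in 64-bit hexadecimal is 0x4D629E9E37428F95.
Stored little-endian, the bytes at ascending addresses are 95 8F 42 37 9E 9E 62 4D.
Read back as big-endian, the last byte is least significant, giving 0x958F42379E9E624D.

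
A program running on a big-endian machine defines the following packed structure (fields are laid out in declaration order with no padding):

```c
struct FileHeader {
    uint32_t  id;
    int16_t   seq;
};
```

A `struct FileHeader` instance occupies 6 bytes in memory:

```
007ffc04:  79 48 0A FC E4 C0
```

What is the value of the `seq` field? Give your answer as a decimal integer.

`seq` follows `id` (4 bytes), so it starts at byte offset 4 and occupies 2 bytes.
Bytes at offsets 4..5: E4 C0.
Big-endian: lowest address holds the most-significant byte.
The bytes are already most-significant first: 0xE4C0.
Top bit is set, so as a signed 16-bit value this is 0xE4C0 − 2^16 = -6976.

-6976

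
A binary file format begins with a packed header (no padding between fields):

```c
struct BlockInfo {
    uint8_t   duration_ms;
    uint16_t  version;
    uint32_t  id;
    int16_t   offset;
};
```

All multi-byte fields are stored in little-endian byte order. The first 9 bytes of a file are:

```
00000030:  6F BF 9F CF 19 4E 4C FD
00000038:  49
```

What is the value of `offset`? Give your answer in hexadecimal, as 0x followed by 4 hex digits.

`offset` follows `duration_ms` (1 B), `version` (2 B), `id` (4 B), so it starts at offset 1 + 2 + 4 = 7 and occupies 2 bytes.
Bytes at offsets 7..8: FD 49.
Little-endian: lowest address holds the least-significant byte.
Reassemble most-significant byte first: 49 FD → 0x49FD.

0x49FD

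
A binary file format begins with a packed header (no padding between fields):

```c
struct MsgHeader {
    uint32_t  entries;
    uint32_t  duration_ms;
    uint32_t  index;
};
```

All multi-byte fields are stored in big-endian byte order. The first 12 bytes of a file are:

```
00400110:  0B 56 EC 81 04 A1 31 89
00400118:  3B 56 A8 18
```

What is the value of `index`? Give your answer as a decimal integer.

`index` follows `entries` (4 B), `duration_ms` (4 B), so it starts at offset 4 + 4 = 8 and occupies 4 bytes.
Bytes at offsets 8..11: 3B 56 A8 18.
In big-endian order the high byte comes first in memory.
The bytes are already most-significant first: 0x3B56A818.
0x3B56A818 = 995534872.

995534872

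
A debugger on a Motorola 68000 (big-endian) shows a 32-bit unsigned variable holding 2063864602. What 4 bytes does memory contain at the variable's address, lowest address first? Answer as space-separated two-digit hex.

2063864602 in hexadecimal, padded to 32 bits, is 0x7B04131A.
Split into bytes (most-significant first): 7B 04 13 1A.
Big-endian stores the most-significant byte at the lowest address.
So the memory order matches the most-significant-first order: 7B 04 13 1A.

7B 04 13 1A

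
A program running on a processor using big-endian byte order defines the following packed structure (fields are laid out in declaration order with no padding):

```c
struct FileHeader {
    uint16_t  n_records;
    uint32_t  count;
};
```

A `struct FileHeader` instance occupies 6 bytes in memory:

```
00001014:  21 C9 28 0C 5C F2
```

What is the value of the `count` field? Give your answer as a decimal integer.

`count` follows `n_records` (2 bytes), so it starts at byte offset 2 and occupies 4 bytes.
Bytes at offsets 2..5: 28 0C 5C F2.
Big-endian: lowest address holds the most-significant byte.
The bytes are already most-significant first: 0x280C5CF2.
0x280C5CF2 = 671898866.

671898866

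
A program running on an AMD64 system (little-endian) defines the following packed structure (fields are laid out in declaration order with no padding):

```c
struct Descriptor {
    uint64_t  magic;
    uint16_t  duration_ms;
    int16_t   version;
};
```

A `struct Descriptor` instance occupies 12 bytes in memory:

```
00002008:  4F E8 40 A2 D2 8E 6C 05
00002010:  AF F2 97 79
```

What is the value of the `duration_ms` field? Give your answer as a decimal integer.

62127

`duration_ms` follows `magic` (8 bytes), so it starts at byte offset 8 and occupies 2 bytes.
Bytes at offsets 8..9: AF F2.
In little-endian order the low byte comes first in memory.
Reassemble most-significant byte first: F2 AF → 0xF2AF.
0xF2AF = 62127.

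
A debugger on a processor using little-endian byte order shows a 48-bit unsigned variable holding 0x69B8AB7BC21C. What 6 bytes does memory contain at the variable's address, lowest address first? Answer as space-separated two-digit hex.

Split into bytes (most-significant first): 69 B8 AB 7B C2 1C.
Little-endian: lowest address holds the least-significant byte.
So at ascending addresses the bytes are 1C C2 7B AB B8 69.

1C C2 7B AB B8 69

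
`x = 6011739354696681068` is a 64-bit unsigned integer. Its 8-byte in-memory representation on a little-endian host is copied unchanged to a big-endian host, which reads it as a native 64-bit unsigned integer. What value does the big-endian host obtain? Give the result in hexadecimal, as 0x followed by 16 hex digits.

6011739354696681068 in 64-bit hexadecimal is 0x536DFD176EEE866C.
Stored little-endian, the bytes at ascending addresses are 6C 86 EE 6E 17 FD 6D 53.
Read back as big-endian, the last byte is least significant, giving 0x6C86EE6E17FD6D53.

0x6C86EE6E17FD6D53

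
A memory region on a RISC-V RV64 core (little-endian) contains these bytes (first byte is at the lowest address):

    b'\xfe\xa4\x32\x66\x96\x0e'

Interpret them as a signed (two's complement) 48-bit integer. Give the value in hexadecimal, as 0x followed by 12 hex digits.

In little-endian order the low byte comes first in memory.
Reassemble most-significant byte first: 0E 96 66 32 A4 FE → 0x0E966632A4FE.

0x0E966632A4FE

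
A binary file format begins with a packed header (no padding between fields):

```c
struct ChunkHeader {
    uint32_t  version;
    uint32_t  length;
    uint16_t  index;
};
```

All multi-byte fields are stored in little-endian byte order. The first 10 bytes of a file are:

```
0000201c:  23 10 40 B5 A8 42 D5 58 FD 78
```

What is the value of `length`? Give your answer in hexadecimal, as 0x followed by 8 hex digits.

0x58D542A8

`length` follows `version` (4 bytes), so it starts at byte offset 4 and occupies 4 bytes.
Bytes at offsets 4..7: A8 42 D5 58.
In little-endian order the low byte comes first in memory.
Reassemble most-significant byte first: 58 D5 42 A8 → 0x58D542A8.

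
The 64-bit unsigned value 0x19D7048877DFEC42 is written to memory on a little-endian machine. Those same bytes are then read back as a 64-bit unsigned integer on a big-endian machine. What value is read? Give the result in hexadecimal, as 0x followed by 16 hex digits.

Stored little-endian, the bytes at ascending addresses are 42 EC DF 77 88 04 D7 19.
Read back as big-endian, the last byte is least significant, giving 0x42ECDF778804D719.

0x42ECDF778804D719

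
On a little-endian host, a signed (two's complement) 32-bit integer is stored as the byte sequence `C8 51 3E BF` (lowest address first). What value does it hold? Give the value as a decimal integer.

In little-endian order the low byte comes first in memory.
Reassemble most-significant byte first: BF 3E 51 C8 → 0xBF3E51C8.
Top bit is set, so as a signed 32-bit value this is 0xBF3E51C8 − 2^32 = -1086434872.

-1086434872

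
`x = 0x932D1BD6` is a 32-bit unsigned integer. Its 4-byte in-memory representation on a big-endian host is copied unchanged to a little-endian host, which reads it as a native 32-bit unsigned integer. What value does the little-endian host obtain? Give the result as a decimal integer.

3592105363

Stored big-endian, the bytes at ascending addresses are 93 2D 1B D6.
Read back as little-endian, the first byte is least significant, giving 0xD61B2D93.
0xD61B2D93 = 3592105363.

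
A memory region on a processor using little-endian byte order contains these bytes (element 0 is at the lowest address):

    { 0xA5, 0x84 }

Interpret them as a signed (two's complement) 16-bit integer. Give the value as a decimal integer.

-31579

Little-endian stores the least-significant byte at the lowest address.
Reassemble most-significant byte first: 84 A5 → 0x84A5.
Top bit is set, so as a signed 16-bit value this is 0x84A5 − 2^16 = -31579.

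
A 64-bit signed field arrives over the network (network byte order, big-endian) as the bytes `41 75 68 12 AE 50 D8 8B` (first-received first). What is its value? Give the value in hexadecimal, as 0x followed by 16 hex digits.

0x41756812AE50D88B

In big-endian order the high byte comes first in memory.
The bytes are already most-significant first: 0x41756812AE50D88B.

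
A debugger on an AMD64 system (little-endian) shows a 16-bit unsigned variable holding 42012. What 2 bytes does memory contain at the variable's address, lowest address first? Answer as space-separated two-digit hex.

1C A4

42012 in hexadecimal, padded to 16 bits, is 0xA41C.
Split into bytes (most-significant first): A4 1C.
In little-endian order the low byte comes first in memory.
So at ascending addresses the bytes are 1C A4.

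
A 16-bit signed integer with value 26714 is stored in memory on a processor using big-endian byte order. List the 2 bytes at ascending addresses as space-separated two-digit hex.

68 5A

26714 in hexadecimal, padded to 16 bits, is 0x685A.
Split into bytes (most-significant first): 68 5A.
Big-endian stores the most-significant byte at the lowest address.
So the memory order matches the most-significant-first order: 68 5A.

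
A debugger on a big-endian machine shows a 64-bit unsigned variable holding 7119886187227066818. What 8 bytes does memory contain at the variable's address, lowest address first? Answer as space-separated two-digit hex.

62 CE EA C3 B6 E1 31 C2

7119886187227066818 in hexadecimal, padded to 64 bits, is 0x62CEEAC3B6E131C2.
Split into bytes (most-significant first): 62 CE EA C3 B6 E1 31 C2.
Big-endian: lowest address holds the most-significant byte.
So the memory order matches the most-significant-first order: 62 CE EA C3 B6 E1 31 C2.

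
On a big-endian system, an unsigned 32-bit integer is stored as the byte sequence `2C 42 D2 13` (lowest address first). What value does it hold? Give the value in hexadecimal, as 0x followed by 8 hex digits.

In big-endian order the high byte comes first in memory.
The bytes are already most-significant first: 0x2C42D213.

0x2C42D213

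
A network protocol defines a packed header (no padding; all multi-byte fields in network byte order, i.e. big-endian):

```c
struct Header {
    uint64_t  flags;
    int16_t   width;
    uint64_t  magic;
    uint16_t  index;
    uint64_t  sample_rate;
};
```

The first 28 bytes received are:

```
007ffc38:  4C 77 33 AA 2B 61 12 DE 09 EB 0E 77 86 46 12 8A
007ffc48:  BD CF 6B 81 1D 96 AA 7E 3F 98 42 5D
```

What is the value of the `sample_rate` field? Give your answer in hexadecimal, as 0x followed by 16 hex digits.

`sample_rate` follows `flags` (8 B), `width` (2 B), `magic` (8 B), `index` (2 B), so it starts at offset 8 + 2 + 8 + 2 = 20 and occupies 8 bytes.
Bytes at offsets 20..27: 1D 96 AA 7E 3F 98 42 5D.
Big-endian stores the most-significant byte at the lowest address.
The bytes are already most-significant first: 0x1D96AA7E3F98425D.

0x1D96AA7E3F98425D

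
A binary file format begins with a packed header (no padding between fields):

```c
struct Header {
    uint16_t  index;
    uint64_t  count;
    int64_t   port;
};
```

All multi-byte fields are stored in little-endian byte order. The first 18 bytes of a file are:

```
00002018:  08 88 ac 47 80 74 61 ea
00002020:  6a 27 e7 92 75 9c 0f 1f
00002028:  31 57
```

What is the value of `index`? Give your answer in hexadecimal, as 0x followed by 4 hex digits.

0x8808

`index` is the first field, at byte offset 0, occupying 2 bytes.
Bytes at offsets 0..1: 08 88.
In little-endian order the low byte comes first in memory.
Reassemble most-significant byte first: 88 08 → 0x8808.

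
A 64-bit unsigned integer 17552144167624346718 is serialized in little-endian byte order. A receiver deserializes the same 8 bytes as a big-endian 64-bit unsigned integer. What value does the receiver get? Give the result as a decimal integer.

6813015006246770163

17552144167624346718 in 64-bit hexadecimal is 0xF395BE200DB18C5E.
Stored little-endian, the bytes at ascending addresses are 5E 8C B1 0D 20 BE 95 F3.
Read back as big-endian, the last byte is least significant, giving 0x5E8CB10D20BE95F3.
0x5E8CB10D20BE95F3 = 6813015006246770163.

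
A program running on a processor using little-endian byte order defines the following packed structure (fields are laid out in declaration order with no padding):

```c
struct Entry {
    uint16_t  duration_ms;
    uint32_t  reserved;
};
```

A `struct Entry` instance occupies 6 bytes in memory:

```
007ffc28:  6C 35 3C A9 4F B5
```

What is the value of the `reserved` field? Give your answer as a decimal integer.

`reserved` follows `duration_ms` (2 bytes), so it starts at byte offset 2 and occupies 4 bytes.
Bytes at offsets 2..5: 3C A9 4F B5.
Little-endian: lowest address holds the least-significant byte.
Reassemble most-significant byte first: B5 4F A9 3C → 0xB54FA93C.
0xB54FA93C = 3041896764.

3041896764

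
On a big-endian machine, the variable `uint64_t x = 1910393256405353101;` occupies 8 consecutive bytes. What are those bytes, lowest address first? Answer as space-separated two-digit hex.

1A 83 14 8B 85 57 C2 8D

1910393256405353101 in hexadecimal, padded to 64 bits, is 0x1A83148B8557C28D.
Split into bytes (most-significant first): 1A 83 14 8B 85 57 C2 8D.
Big-endian stores the most-significant byte at the lowest address.
So the memory order matches the most-significant-first order: 1A 83 14 8B 85 57 C2 8D.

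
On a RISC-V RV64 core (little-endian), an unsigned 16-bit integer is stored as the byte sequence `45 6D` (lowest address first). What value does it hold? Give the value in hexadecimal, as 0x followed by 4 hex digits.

Little-endian stores the least-significant byte at the lowest address.
Reassemble most-significant byte first: 6D 45 → 0x6D45.

0x6D45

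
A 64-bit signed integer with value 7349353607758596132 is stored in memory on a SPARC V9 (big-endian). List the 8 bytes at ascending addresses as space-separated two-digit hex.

65 FE 26 2A EF 2F C8 24

7349353607758596132 in hexadecimal, padded to 64 bits, is 0x65FE262AEF2FC824.
Split into bytes (most-significant first): 65 FE 26 2A EF 2F C8 24.
Big-endian: lowest address holds the most-significant byte.
So the memory order matches the most-significant-first order: 65 FE 26 2A EF 2F C8 24.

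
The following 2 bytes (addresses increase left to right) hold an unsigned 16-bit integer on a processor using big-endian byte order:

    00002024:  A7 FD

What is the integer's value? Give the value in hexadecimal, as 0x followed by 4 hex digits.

In big-endian order the high byte comes first in memory.
The bytes are already most-significant first: 0xA7FD.

0xA7FD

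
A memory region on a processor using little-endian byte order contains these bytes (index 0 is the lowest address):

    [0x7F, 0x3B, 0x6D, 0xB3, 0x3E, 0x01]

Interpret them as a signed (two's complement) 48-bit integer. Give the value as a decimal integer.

1368809880447

In little-endian order the low byte comes first in memory.
Reassemble most-significant byte first: 01 3E B3 6D 3B 7F → 0x013EB36D3B7F.
0x013EB36D3B7F = 1368809880447.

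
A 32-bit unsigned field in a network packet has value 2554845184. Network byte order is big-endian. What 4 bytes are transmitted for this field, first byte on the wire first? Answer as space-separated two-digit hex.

2554845184 in hexadecimal, padded to 32 bits, is 0x9847D800.
Split into bytes (most-significant first): 98 47 D8 00.
Big-endian stores the most-significant byte at the lowest address.
So the memory order matches the most-significant-first order: 98 47 D8 00.

98 47 D8 00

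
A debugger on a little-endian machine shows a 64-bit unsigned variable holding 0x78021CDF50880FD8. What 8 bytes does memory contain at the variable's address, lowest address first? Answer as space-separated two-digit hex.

Split into bytes (most-significant first): 78 02 1C DF 50 88 0F D8.
Little-endian stores the least-significant byte at the lowest address.
So at ascending addresses the bytes are D8 0F 88 50 DF 1C 02 78.

D8 0F 88 50 DF 1C 02 78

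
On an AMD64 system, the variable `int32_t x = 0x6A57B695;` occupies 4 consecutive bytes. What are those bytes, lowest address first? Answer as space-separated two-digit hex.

Split into bytes (most-significant first): 6A 57 B6 95.
In little-endian order the low byte comes first in memory.
So at ascending addresses the bytes are 95 B6 57 6A.

95 B6 57 6A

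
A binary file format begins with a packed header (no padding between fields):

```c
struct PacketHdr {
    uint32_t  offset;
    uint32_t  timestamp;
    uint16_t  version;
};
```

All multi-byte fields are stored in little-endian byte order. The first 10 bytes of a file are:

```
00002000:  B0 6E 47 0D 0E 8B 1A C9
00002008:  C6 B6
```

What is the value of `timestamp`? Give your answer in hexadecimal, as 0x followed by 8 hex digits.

`timestamp` follows `offset` (4 bytes), so it starts at byte offset 4 and occupies 4 bytes.
Bytes at offsets 4..7: 0E 8B 1A C9.
Little-endian: lowest address holds the least-significant byte.
Reassemble most-significant byte first: C9 1A 8B 0E → 0xC91A8B0E.

0xC91A8B0E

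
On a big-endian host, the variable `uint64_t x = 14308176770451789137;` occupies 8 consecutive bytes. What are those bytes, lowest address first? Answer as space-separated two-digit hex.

C6 90 DA F6 FA 46 55 51

14308176770451789137 in hexadecimal, padded to 64 bits, is 0xC690DAF6FA465551.
Split into bytes (most-significant first): C6 90 DA F6 FA 46 55 51.
In big-endian order the high byte comes first in memory.
So the memory order matches the most-significant-first order: C6 90 DA F6 FA 46 55 51.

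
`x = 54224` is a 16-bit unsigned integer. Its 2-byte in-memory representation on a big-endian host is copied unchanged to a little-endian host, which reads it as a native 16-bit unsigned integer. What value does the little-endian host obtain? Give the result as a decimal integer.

54224 in 16-bit hexadecimal is 0xD3D0.
Stored big-endian, the bytes at ascending addresses are D3 D0.
Read back as little-endian, the first byte is least significant, giving 0xD0D3.
0xD0D3 = 53459.

53459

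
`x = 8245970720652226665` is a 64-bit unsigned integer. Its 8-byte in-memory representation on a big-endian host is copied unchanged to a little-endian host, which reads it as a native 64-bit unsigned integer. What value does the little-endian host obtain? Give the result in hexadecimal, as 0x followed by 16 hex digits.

0x6970BF70AE926F72

8245970720652226665 in 64-bit hexadecimal is 0x726F92AE70BF7069.
Stored big-endian, the bytes at ascending addresses are 72 6F 92 AE 70 BF 70 69.
Read back as little-endian, the first byte is least significant, giving 0x6970BF70AE926F72.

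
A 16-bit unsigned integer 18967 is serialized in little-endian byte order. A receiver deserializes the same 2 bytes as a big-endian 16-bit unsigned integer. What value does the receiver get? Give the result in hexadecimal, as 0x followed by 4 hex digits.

0x174A

18967 in 16-bit hexadecimal is 0x4A17.
Stored little-endian, the bytes at ascending addresses are 17 4A.
Read back as big-endian, the last byte is least significant, giving 0x174A.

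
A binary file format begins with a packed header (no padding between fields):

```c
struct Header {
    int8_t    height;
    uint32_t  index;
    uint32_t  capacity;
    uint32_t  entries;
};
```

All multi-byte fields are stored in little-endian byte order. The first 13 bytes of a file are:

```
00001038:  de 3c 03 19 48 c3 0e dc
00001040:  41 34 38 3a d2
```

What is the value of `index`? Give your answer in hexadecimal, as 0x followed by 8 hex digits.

`index` follows `height` (1 byte), so it starts at byte offset 1 and occupies 4 bytes.
Bytes at offsets 1..4: 3C 03 19 48.
Little-endian: lowest address holds the least-significant byte.
Reassemble most-significant byte first: 48 19 03 3C → 0x4819033C.

0x4819033C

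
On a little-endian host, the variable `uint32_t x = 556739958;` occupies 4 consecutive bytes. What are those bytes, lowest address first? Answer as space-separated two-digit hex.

76 2D 2F 21

556739958 in hexadecimal, padded to 32 bits, is 0x212F2D76.
Split into bytes (most-significant first): 21 2F 2D 76.
In little-endian order the low byte comes first in memory.
So at ascending addresses the bytes are 76 2D 2F 21.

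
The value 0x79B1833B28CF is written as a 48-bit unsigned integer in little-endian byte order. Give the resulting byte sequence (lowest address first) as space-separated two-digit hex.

Split into bytes (most-significant first): 79 B1 83 3B 28 CF.
Little-endian: lowest address holds the least-significant byte.
So at ascending addresses the bytes are CF 28 3B 83 B1 79.

CF 28 3B 83 B1 79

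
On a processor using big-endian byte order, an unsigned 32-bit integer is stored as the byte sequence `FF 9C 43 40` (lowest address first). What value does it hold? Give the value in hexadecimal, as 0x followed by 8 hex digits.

0xFF9C4340

Big-endian stores the most-significant byte at the lowest address.
The bytes are already most-significant first: 0xFF9C4340.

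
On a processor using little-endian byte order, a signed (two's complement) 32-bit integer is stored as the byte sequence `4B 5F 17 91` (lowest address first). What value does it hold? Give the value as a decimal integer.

Little-endian: lowest address holds the least-significant byte.
Reassemble most-significant byte first: 91 17 5F 4B → 0x91175F4B.
Top bit is set, so as a signed 32-bit value this is 0x91175F4B − 2^32 = -1860739253.

-1860739253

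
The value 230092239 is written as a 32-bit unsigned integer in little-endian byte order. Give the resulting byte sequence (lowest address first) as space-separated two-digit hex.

230092239 in hexadecimal, padded to 32 bits, is 0x0DB6EDCF.
Split into bytes (most-significant first): 0D B6 ED CF.
In little-endian order the low byte comes first in memory.
So at ascending addresses the bytes are CF ED B6 0D.

CF ED B6 0D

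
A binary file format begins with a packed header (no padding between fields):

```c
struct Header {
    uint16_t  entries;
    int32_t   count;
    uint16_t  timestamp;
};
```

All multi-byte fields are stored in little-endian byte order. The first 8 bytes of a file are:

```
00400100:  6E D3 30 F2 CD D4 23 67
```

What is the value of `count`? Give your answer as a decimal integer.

-724700624

`count` follows `entries` (2 bytes), so it starts at byte offset 2 and occupies 4 bytes.
Bytes at offsets 2..5: 30 F2 CD D4.
Little-endian stores the least-significant byte at the lowest address.
Reassemble most-significant byte first: D4 CD F2 30 → 0xD4CDF230.
Top bit is set, so as a signed 32-bit value this is 0xD4CDF230 − 2^32 = -724700624.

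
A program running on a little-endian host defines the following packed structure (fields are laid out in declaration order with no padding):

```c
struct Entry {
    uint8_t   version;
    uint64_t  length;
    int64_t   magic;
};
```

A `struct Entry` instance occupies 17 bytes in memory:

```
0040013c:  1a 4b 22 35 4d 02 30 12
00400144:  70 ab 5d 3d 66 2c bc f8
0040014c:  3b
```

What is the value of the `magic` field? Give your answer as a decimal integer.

4321410741341871531

`magic` follows `version` (1 B), `length` (8 B), so it starts at offset 1 + 8 = 9 and occupies 8 bytes.
Bytes at offsets 9..16: AB 5D 3D 66 2C BC F8 3B.
Little-endian stores the least-significant byte at the lowest address.
Reassemble most-significant byte first: 3B F8 BC 2C 66 3D 5D AB → 0x3BF8BC2C663D5DAB.
0x3BF8BC2C663D5DAB = 4321410741341871531.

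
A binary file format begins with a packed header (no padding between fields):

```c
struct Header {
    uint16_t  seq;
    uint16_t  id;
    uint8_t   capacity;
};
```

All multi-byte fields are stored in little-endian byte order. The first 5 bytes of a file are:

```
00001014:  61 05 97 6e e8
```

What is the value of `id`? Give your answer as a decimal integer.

28311

`id` follows `seq` (2 bytes), so it starts at byte offset 2 and occupies 2 bytes.
Bytes at offsets 2..3: 97 6E.
Little-endian stores the least-significant byte at the lowest address.
Reassemble most-significant byte first: 6E 97 → 0x6E97.
0x6E97 = 28311.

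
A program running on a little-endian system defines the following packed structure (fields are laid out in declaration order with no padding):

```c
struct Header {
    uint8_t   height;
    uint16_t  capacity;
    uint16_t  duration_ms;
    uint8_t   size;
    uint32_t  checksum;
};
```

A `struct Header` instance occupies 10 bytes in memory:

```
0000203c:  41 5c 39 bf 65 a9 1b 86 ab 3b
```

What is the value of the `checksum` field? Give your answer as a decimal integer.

1001096731

`checksum` follows `height` (1 B), `capacity` (2 B), `duration_ms` (2 B), `size` (1 B), so it starts at offset 1 + 2 + 2 + 1 = 6 and occupies 4 bytes.
Bytes at offsets 6..9: 1B 86 AB 3B.
Little-endian stores the least-significant byte at the lowest address.
Reassemble most-significant byte first: 3B AB 86 1B → 0x3BAB861B.
0x3BAB861B = 1001096731.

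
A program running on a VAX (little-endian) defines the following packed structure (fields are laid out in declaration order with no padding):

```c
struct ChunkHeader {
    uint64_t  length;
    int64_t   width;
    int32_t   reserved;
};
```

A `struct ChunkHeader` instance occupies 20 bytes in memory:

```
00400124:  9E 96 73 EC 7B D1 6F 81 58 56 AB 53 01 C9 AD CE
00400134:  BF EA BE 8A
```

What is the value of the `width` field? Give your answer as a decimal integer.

`width` follows `length` (8 bytes), so it starts at byte offset 8 and occupies 8 bytes.
Bytes at offsets 8..15: 58 56 AB 53 01 C9 AD CE.
Little-endian: lowest address holds the least-significant byte.
Reassemble most-significant byte first: CE AD C9 01 53 AB 56 58 → 0xCEADC90153AB5658.
Top bit is set, so as a signed 64-bit value this is 0xCEADC90153AB5658 − 2^64 = -3553963523389565352.

-3553963523389565352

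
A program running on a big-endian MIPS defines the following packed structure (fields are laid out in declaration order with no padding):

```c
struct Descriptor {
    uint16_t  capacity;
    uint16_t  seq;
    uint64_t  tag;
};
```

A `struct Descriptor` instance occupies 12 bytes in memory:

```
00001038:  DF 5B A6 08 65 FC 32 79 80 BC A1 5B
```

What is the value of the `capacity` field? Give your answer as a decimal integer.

57179

`capacity` is the first field, at byte offset 0, occupying 2 bytes.
Bytes at offsets 0..1: DF 5B.
Big-endian: lowest address holds the most-significant byte.
The bytes are already most-significant first: 0xDF5B.
0xDF5B = 57179.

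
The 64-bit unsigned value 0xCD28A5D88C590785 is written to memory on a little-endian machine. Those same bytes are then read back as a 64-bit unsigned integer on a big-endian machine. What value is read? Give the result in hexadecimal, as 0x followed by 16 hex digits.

0x8507598CD8A528CD

Stored little-endian, the bytes at ascending addresses are 85 07 59 8C D8 A5 28 CD.
Read back as big-endian, the last byte is least significant, giving 0x8507598CD8A528CD.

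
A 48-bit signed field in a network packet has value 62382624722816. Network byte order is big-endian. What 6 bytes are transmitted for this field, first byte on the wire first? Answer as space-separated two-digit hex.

62382624722816 in hexadecimal, padded to 48 bits, is 0x38BC962FCF80.
Split into bytes (most-significant first): 38 BC 96 2F CF 80.
Big-endian: lowest address holds the most-significant byte.
So the memory order matches the most-significant-first order: 38 BC 96 2F CF 80.

38 BC 96 2F CF 80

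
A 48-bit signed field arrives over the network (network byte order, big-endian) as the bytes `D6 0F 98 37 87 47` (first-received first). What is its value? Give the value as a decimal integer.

Big-endian: lowest address holds the most-significant byte.
The bytes are already most-significant first: 0xD60F98378747.
Top bit is set, so as a signed 48-bit value this is 0xD60F98378747 − 2^48 = -46112510081209.

-46112510081209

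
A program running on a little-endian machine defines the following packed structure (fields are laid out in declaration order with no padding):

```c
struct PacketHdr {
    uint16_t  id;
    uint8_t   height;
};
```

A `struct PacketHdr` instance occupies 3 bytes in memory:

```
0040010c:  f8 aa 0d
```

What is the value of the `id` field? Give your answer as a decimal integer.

`id` is the first field, at byte offset 0, occupying 2 bytes.
Bytes at offsets 0..1: F8 AA.
In little-endian order the low byte comes first in memory.
Reassemble most-significant byte first: AA F8 → 0xAAF8.
0xAAF8 = 43768.

43768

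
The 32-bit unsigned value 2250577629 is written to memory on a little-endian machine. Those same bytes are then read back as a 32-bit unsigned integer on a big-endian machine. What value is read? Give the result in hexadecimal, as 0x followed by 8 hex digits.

2250577629 in 32-bit hexadecimal is 0x862516DD.
Stored little-endian, the bytes at ascending addresses are DD 16 25 86.
Read back as big-endian, the last byte is least significant, giving 0xDD162586.

0xDD162586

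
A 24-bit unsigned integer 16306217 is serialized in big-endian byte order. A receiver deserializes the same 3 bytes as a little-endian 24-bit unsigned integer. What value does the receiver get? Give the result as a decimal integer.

2740472

16306217 in 24-bit hexadecimal is 0xF8D029.
Stored big-endian, the bytes at ascending addresses are F8 D0 29.
Read back as little-endian, the first byte is least significant, giving 0x29D0F8.
0x29D0F8 = 2740472.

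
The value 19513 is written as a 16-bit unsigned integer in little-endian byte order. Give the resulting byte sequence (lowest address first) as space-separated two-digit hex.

39 4C

19513 in hexadecimal, padded to 16 bits, is 0x4C39.
Split into bytes (most-significant first): 4C 39.
Little-endian: lowest address holds the least-significant byte.
So at ascending addresses the bytes are 39 4C.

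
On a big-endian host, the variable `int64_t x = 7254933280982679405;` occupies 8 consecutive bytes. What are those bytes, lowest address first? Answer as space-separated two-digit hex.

64 AE B3 61 7A 21 BF 6D

7254933280982679405 in hexadecimal, padded to 64 bits, is 0x64AEB3617A21BF6D.
Split into bytes (most-significant first): 64 AE B3 61 7A 21 BF 6D.
In big-endian order the high byte comes first in memory.
So the memory order matches the most-significant-first order: 64 AE B3 61 7A 21 BF 6D.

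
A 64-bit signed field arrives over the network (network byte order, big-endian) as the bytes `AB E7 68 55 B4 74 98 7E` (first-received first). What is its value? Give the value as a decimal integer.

-6059760056294664066

Big-endian stores the most-significant byte at the lowest address.
The bytes are already most-significant first: 0xABE76855B474987E.
Top bit is set, so as a signed 64-bit value this is 0xABE76855B474987E − 2^64 = -6059760056294664066.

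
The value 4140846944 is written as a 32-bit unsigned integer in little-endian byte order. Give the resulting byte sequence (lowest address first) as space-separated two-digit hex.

60 4F D0 F6

4140846944 in hexadecimal, padded to 32 bits, is 0xF6D04F60.
Split into bytes (most-significant first): F6 D0 4F 60.
Little-endian: lowest address holds the least-significant byte.
So at ascending addresses the bytes are 60 4F D0 F6.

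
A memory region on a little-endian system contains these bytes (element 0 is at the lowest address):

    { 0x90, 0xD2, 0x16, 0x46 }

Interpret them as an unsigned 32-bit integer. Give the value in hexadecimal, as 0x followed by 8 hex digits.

Little-endian stores the least-significant byte at the lowest address.
Reassemble most-significant byte first: 46 16 D2 90 → 0x4616D290.

0x4616D290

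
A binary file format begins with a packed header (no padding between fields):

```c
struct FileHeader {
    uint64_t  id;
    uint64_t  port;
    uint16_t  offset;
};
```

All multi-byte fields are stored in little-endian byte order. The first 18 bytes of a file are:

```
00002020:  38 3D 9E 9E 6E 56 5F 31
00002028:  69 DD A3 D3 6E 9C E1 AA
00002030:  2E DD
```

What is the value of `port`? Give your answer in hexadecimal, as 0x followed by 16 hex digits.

`port` follows `id` (8 bytes), so it starts at byte offset 8 and occupies 8 bytes.
Bytes at offsets 8..15: 69 DD A3 D3 6E 9C E1 AA.
In little-endian order the low byte comes first in memory.
Reassemble most-significant byte first: AA E1 9C 6E D3 A3 DD 69 → 0xAAE19C6ED3A3DD69.

0xAAE19C6ED3A3DD69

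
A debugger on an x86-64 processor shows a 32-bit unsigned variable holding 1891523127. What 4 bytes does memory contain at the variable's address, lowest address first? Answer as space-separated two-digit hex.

1891523127 in hexadecimal, padded to 32 bits, is 0x70BE5A37.
Split into bytes (most-significant first): 70 BE 5A 37.
Little-endian: lowest address holds the least-significant byte.
So at ascending addresses the bytes are 37 5A BE 70.

37 5A BE 70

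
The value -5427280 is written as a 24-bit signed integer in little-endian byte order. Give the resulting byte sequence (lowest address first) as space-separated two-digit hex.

Two's complement of -5427280 in 24 bits: 5427280 = 0x52D050; invert → 0xAD2FAF; add 1 → 0xAD2FB0.
Split into bytes (most-significant first): AD 2F B0.
Little-endian stores the least-significant byte at the lowest address.
So at ascending addresses the bytes are B0 2F AD.

B0 2F AD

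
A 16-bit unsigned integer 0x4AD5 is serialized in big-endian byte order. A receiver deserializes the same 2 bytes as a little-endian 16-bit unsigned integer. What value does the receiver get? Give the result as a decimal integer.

54602

Stored big-endian, the bytes at ascending addresses are 4A D5.
Read back as little-endian, the first byte is least significant, giving 0xD54A.
0xD54A = 54602.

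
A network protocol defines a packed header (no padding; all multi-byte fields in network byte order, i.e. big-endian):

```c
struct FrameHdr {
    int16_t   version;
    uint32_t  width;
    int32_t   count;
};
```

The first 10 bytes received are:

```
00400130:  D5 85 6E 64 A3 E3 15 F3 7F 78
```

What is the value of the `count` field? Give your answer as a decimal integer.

`count` follows `version` (2 B), `width` (4 B), so it starts at offset 2 + 4 = 6 and occupies 4 bytes.
Bytes at offsets 6..9: 15 F3 7F 78.
Big-endian: lowest address holds the most-significant byte.
The bytes are already most-significant first: 0x15F37F78.
0x15F37F78 = 368279416.

368279416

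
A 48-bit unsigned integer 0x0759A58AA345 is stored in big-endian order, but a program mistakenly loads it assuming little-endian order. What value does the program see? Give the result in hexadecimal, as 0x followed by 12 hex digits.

Stored big-endian, the bytes at ascending addresses are 07 59 A5 8A A3 45.
Read back as little-endian, the first byte is least significant, giving 0x45A38AA55907.

0x45A38AA55907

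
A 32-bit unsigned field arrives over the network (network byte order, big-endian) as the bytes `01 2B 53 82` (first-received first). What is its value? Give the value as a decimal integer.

19616642

In big-endian order the high byte comes first in memory.
The bytes are already most-significant first: 0x012B5382.
0x012B5382 = 19616642.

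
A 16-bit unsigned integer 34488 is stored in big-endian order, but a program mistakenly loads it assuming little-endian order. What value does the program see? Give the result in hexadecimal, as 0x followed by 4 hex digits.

0xB886

34488 in 16-bit hexadecimal is 0x86B8.
Stored big-endian, the bytes at ascending addresses are 86 B8.
Read back as little-endian, the first byte is least significant, giving 0xB886.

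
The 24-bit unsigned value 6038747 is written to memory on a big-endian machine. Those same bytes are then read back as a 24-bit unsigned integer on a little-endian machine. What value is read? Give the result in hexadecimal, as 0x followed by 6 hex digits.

6038747 in 24-bit hexadecimal is 0x5C24DB.
Stored big-endian, the bytes at ascending addresses are 5C 24 DB.
Read back as little-endian, the first byte is least significant, giving 0xDB245C.

0xDB245C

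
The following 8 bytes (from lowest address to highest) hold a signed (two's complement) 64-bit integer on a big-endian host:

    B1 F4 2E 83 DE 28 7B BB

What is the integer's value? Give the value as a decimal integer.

-5623818890776118341

Big-endian stores the most-significant byte at the lowest address.
The bytes are already most-significant first: 0xB1F42E83DE287BBB.
Top bit is set, so as a signed 64-bit value this is 0xB1F42E83DE287BBB − 2^64 = -5623818890776118341.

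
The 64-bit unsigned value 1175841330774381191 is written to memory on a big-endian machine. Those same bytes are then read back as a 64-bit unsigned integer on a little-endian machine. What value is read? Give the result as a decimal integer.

1175841330774381191 in 64-bit hexadecimal is 0x10516D75E1079287.
Stored big-endian, the bytes at ascending addresses are 10 51 6D 75 E1 07 92 87.
Read back as little-endian, the first byte is least significant, giving 0x879207E1756D5110.
0x879207E1756D5110 = 9768879206639161616.

9768879206639161616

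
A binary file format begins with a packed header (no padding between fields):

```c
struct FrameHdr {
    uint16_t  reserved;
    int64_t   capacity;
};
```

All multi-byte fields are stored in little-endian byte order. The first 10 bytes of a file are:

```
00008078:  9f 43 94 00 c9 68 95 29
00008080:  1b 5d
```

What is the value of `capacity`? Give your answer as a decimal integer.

6709001791583355028

`capacity` follows `reserved` (2 bytes), so it starts at byte offset 2 and occupies 8 bytes.
Bytes at offsets 2..9: 94 00 C9 68 95 29 1B 5D.
Little-endian: lowest address holds the least-significant byte.
Reassemble most-significant byte first: 5D 1B 29 95 68 C9 00 94 → 0x5D1B299568C90094.
0x5D1B299568C90094 = 6709001791583355028.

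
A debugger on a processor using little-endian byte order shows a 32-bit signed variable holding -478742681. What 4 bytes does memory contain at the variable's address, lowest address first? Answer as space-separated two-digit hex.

Two's complement of -478742681 in 32 bits: 478742681 = 0x1C890899; invert → 0xE376F766; add 1 → 0xE376F767.
Split into bytes (most-significant first): E3 76 F7 67.
Little-endian: lowest address holds the least-significant byte.
So at ascending addresses the bytes are 67 F7 76 E3.

67 F7 76 E3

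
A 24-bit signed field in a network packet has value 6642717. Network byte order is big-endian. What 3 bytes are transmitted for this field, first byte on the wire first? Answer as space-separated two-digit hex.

65 5C 1D

6642717 in hexadecimal, padded to 24 bits, is 0x655C1D.
Split into bytes (most-significant first): 65 5C 1D.
Big-endian: lowest address holds the most-significant byte.
So the memory order matches the most-significant-first order: 65 5C 1D.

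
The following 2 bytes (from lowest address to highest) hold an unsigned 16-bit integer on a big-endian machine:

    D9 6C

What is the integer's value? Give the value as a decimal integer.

Big-endian: lowest address holds the most-significant byte.
The bytes are already most-significant first: 0xD96C.
0xD96C = 55660.

55660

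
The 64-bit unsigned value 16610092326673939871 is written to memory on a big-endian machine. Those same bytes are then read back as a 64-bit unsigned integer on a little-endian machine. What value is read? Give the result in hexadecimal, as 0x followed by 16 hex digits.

0x9F7DD791F7E682E6

16610092326673939871 in 64-bit hexadecimal is 0xE682E6F791D77D9F.
Stored big-endian, the bytes at ascending addresses are E6 82 E6 F7 91 D7 7D 9F.
Read back as little-endian, the first byte is least significant, giving 0x9F7DD791F7E682E6.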